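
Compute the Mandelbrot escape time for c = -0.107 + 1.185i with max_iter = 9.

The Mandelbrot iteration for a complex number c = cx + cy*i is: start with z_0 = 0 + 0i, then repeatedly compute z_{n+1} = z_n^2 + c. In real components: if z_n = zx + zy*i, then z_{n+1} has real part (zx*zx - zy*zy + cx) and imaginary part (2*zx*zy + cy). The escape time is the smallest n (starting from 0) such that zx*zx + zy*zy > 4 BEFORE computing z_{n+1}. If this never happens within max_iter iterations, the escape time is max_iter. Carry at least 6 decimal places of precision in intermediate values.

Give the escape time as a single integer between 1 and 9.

z_0 = 0 + 0i, c = -0.1070 + 1.1850i
Iter 1: z = -0.1070 + 1.1850i, |z|^2 = 1.4157
Iter 2: z = -1.4998 + 0.9314i, |z|^2 = 3.1169
Iter 3: z = 1.2748 + -1.6088i, |z|^2 = 4.2134
Escaped at iteration 3

Answer: 3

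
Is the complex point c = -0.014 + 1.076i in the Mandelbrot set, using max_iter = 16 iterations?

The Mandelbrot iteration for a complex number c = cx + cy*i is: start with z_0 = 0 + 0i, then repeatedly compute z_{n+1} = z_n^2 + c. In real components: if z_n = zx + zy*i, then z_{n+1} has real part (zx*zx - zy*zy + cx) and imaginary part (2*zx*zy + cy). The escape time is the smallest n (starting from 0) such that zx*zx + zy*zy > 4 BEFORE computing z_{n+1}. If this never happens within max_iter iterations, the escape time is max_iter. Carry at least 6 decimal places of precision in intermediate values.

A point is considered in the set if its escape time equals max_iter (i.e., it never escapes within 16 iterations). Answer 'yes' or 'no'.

z_0 = 0 + 0i, c = -0.0140 + 1.0760i
Iter 1: z = -0.0140 + 1.0760i, |z|^2 = 1.1580
Iter 2: z = -1.1716 + 1.0459i, |z|^2 = 2.4664
Iter 3: z = 0.2648 + -1.3746i, |z|^2 = 1.9597
Iter 4: z = -1.8336 + 0.3481i, |z|^2 = 3.4831
Iter 5: z = 3.2267 + -0.2006i, |z|^2 = 10.4521
Escaped at iteration 5

Answer: no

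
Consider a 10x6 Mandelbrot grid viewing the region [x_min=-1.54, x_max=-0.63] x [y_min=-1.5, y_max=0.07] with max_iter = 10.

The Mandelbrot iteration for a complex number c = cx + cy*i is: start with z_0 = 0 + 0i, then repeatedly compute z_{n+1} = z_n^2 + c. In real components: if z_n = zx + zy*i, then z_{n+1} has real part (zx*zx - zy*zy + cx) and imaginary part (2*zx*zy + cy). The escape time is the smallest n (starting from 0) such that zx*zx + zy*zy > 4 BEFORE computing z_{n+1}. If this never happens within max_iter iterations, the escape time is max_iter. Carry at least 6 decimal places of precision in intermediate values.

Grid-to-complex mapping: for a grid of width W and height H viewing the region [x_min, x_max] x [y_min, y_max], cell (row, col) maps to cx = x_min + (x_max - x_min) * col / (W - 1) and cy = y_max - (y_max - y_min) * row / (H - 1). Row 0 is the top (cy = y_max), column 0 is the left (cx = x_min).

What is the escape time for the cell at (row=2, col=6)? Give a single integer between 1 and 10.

Answer: 5

Derivation:
z_0 = 0 + 0i, c = -0.9333 + -0.5580i
Iter 1: z = -0.9333 + -0.5580i, |z|^2 = 1.1825
Iter 2: z = -0.3736 + 0.4836i, |z|^2 = 0.3734
Iter 3: z = -1.0276 + -0.9193i, |z|^2 = 1.9012
Iter 4: z = -0.7225 + 1.3315i, |z|^2 = 2.2948
Iter 5: z = -2.1842 + -2.4819i, |z|^2 = 10.9306
Escaped at iteration 5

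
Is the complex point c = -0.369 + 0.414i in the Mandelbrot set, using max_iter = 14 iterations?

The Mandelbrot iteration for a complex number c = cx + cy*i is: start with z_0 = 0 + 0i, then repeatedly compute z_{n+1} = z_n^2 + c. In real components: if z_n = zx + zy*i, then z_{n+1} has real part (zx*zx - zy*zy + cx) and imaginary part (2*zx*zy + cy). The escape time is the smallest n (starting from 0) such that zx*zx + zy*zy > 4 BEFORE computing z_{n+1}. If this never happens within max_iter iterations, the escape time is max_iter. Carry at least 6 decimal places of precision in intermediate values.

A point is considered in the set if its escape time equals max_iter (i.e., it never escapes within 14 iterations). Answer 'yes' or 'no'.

z_0 = 0 + 0i, c = -0.3690 + 0.4140i
Iter 1: z = -0.3690 + 0.4140i, |z|^2 = 0.3076
Iter 2: z = -0.4042 + 0.1085i, |z|^2 = 0.1752
Iter 3: z = -0.2174 + 0.3263i, |z|^2 = 0.1537
Iter 4: z = -0.4282 + 0.2721i, |z|^2 = 0.2574
Iter 5: z = -0.2597 + 0.1809i, |z|^2 = 0.1002
Iter 6: z = -0.3343 + 0.3200i, |z|^2 = 0.2142
Iter 7: z = -0.3597 + 0.2000i, |z|^2 = 0.1694
Iter 8: z = -0.2796 + 0.2701i, |z|^2 = 0.1512
Iter 9: z = -0.3638 + 0.2629i, |z|^2 = 0.2015
Iter 10: z = -0.3058 + 0.2227i, |z|^2 = 0.1431
Iter 11: z = -0.3251 + 0.2778i, |z|^2 = 0.1828
Iter 12: z = -0.3405 + 0.2334i, |z|^2 = 0.1704
Iter 13: z = -0.3075 + 0.2551i, |z|^2 = 0.1596
Did not escape in 14 iterations → in set

Answer: yes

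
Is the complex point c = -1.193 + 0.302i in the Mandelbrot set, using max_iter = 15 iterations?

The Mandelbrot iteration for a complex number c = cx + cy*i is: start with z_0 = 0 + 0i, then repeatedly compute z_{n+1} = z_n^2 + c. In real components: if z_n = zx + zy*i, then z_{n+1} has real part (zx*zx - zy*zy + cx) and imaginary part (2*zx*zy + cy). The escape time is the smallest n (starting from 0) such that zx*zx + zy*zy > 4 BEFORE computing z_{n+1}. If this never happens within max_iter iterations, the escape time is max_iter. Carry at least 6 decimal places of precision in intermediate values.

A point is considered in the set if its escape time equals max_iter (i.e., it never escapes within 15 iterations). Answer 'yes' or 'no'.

z_0 = 0 + 0i, c = -1.1930 + 0.3020i
Iter 1: z = -1.1930 + 0.3020i, |z|^2 = 1.5145
Iter 2: z = 0.1390 + -0.4186i, |z|^2 = 0.1945
Iter 3: z = -1.3489 + 0.1856i, |z|^2 = 1.8539
Iter 4: z = 0.5920 + -0.1987i, |z|^2 = 0.3899
Iter 5: z = -0.8820 + 0.0667i, |z|^2 = 0.7824
Iter 6: z = -0.4195 + 0.1843i, |z|^2 = 0.2099
Iter 7: z = -1.0510 + 0.1474i, |z|^2 = 1.1263
Iter 8: z = -0.1102 + -0.0078i, |z|^2 = 0.0122
Iter 9: z = -1.1809 + 0.3037i, |z|^2 = 1.4868
Iter 10: z = 0.1093 + -0.4153i, |z|^2 = 0.1845
Iter 11: z = -1.3536 + 0.2112i, |z|^2 = 1.8767
Iter 12: z = 0.5945 + -0.2697i, |z|^2 = 0.4262
Iter 13: z = -0.9123 + -0.0187i, |z|^2 = 0.8326
Iter 14: z = -0.3611 + 0.3361i, |z|^2 = 0.2434
Did not escape in 15 iterations → in set

Answer: yes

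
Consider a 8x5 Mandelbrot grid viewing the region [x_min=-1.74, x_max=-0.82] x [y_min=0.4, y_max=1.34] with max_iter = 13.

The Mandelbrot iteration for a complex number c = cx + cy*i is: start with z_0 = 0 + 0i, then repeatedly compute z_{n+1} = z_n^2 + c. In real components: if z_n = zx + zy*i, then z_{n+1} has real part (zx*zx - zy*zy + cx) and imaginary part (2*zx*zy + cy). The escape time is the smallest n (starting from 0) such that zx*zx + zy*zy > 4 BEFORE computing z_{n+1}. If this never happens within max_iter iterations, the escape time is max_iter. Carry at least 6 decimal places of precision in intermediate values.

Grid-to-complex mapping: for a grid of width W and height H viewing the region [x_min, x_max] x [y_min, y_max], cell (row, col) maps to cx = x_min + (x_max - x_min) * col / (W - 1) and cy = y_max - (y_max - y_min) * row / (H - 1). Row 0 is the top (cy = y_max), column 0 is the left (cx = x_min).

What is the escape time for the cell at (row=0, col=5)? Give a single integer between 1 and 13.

z_0 = 0 + 0i, c = -1.0829 + 1.3400i
Iter 1: z = -1.0829 + 1.3400i, |z|^2 = 2.9682
Iter 2: z = -1.7059 + -1.5621i, |z|^2 = 5.3500
Escaped at iteration 2

Answer: 2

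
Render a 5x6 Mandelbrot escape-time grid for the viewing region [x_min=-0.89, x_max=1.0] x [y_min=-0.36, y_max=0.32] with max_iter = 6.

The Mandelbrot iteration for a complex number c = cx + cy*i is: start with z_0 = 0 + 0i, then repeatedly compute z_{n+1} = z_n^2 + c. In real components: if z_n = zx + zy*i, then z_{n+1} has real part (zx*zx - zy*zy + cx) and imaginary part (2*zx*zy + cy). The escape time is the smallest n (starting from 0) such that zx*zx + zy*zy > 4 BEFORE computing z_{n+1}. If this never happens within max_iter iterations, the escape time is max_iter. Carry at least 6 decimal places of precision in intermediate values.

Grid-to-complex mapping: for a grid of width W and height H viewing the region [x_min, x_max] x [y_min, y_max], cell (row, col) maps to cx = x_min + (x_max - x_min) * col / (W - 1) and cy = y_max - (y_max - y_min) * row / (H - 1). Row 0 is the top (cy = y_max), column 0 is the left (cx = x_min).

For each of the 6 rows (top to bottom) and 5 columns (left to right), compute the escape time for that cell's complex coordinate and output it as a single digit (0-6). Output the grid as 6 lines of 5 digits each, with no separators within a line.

Answer: 66652
66652
66652
66652
66652
66652

Derivation:
(row=0, col=0): c = -0.8900 + 0.3200i → escape time 6
(row=0, col=1): c = -0.4175 + 0.3200i → escape time 6
(row=0, col=2): c = 0.0550 + 0.3200i → escape time 6
(row=0, col=3): c = 0.5275 + 0.3200i → escape time 5
(row=0, col=4): c = 1.0000 + 0.3200i → escape time 2
(row=1, col=0): c = -0.8900 + 0.1840i → escape time 6
(row=1, col=1): c = -0.4175 + 0.1840i → escape time 6
(row=1, col=2): c = 0.0550 + 0.1840i → escape time 6
(row=1, col=3): c = 0.5275 + 0.1840i → escape time 5
(row=1, col=4): c = 1.0000 + 0.1840i → escape time 2
(row=2, col=0): c = -0.8900 + 0.0480i → escape time 6
(row=2, col=1): c = -0.4175 + 0.0480i → escape time 6
(row=2, col=2): c = 0.0550 + 0.0480i → escape time 6
(row=2, col=3): c = 0.5275 + 0.0480i → escape time 5
(row=2, col=4): c = 1.0000 + 0.0480i → escape time 2
(row=3, col=0): c = -0.8900 + -0.0880i → escape time 6
(row=3, col=1): c = -0.4175 + -0.0880i → escape time 6
(row=3, col=2): c = 0.0550 + -0.0880i → escape time 6
(row=3, col=3): c = 0.5275 + -0.0880i → escape time 5
(row=3, col=4): c = 1.0000 + -0.0880i → escape time 2
(row=4, col=0): c = -0.8900 + -0.2240i → escape time 6
(row=4, col=1): c = -0.4175 + -0.2240i → escape time 6
(row=4, col=2): c = 0.0550 + -0.2240i → escape time 6
(row=4, col=3): c = 0.5275 + -0.2240i → escape time 5
(row=4, col=4): c = 1.0000 + -0.2240i → escape time 2
(row=5, col=0): c = -0.8900 + -0.3600i → escape time 6
(row=5, col=1): c = -0.4175 + -0.3600i → escape time 6
(row=5, col=2): c = 0.0550 + -0.3600i → escape time 6
(row=5, col=3): c = 0.5275 + -0.3600i → escape time 5
(row=5, col=4): c = 1.0000 + -0.3600i → escape time 2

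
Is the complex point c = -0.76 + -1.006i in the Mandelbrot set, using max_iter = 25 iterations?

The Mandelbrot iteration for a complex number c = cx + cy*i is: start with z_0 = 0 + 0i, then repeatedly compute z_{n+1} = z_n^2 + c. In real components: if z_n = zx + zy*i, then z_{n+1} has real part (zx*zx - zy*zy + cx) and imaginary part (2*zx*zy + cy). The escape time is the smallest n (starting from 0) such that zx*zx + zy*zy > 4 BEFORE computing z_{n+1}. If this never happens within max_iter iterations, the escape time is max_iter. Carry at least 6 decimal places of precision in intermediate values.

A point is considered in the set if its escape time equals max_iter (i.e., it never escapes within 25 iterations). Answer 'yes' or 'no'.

Answer: no

Derivation:
z_0 = 0 + 0i, c = -0.7600 + -1.0060i
Iter 1: z = -0.7600 + -1.0060i, |z|^2 = 1.5896
Iter 2: z = -1.1944 + 0.5231i, |z|^2 = 1.7003
Iter 3: z = 0.3930 + -2.2557i, |z|^2 = 5.2425
Escaped at iteration 3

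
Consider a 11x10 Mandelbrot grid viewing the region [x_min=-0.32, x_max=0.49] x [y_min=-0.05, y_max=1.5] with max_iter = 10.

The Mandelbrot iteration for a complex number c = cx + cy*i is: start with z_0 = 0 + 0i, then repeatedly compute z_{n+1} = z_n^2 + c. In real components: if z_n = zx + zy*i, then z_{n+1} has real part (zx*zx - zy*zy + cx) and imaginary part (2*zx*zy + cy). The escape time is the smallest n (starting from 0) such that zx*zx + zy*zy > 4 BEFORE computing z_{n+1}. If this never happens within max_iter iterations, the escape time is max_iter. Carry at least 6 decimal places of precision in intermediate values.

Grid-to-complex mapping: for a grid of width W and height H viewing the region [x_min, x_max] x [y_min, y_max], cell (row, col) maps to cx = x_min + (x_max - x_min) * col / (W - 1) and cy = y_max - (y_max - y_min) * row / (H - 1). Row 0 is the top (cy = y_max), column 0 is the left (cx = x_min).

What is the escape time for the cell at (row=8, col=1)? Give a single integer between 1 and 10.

Answer: 10

Derivation:
z_0 = 0 + 0i, c = -0.2390 + 0.1222i
Iter 1: z = -0.2390 + 0.1222i, |z|^2 = 0.0721
Iter 2: z = -0.1968 + 0.0638i, |z|^2 = 0.0428
Iter 3: z = -0.2043 + 0.0971i, |z|^2 = 0.0512
Iter 4: z = -0.2067 + 0.0825i, |z|^2 = 0.0495
Iter 5: z = -0.2031 + 0.0881i, |z|^2 = 0.0490
Iter 6: z = -0.2055 + 0.0864i, |z|^2 = 0.0497
Iter 7: z = -0.2042 + 0.0867i, |z|^2 = 0.0492
Iter 8: z = -0.2048 + 0.0868i, |z|^2 = 0.0495
Iter 9: z = -0.2046 + 0.0867i, |z|^2 = 0.0494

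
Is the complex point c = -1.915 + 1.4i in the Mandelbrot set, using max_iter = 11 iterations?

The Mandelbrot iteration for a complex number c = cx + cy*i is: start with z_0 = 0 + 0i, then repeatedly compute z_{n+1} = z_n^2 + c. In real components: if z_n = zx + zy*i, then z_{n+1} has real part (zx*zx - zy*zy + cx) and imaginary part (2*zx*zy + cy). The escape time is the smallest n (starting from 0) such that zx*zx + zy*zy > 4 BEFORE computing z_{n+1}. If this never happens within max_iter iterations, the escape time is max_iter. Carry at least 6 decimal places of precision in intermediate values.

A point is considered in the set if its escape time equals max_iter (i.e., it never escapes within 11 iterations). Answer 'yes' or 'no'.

z_0 = 0 + 0i, c = -1.9150 + 1.4000i
Iter 1: z = -1.9150 + 1.4000i, |z|^2 = 5.6272
Escaped at iteration 1

Answer: no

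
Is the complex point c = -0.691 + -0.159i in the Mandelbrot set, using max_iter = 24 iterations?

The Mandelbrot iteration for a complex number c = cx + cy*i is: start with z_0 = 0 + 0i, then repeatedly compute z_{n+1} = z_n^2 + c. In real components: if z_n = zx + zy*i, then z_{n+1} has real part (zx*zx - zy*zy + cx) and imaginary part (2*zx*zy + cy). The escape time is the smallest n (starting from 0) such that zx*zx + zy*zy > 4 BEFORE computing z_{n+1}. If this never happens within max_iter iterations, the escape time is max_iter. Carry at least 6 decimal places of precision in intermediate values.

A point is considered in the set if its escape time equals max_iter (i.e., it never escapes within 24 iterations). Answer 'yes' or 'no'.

Answer: yes

Derivation:
z_0 = 0 + 0i, c = -0.6910 + -0.1590i
Iter 1: z = -0.6910 + -0.1590i, |z|^2 = 0.5028
Iter 2: z = -0.2388 + 0.0607i, |z|^2 = 0.0607
Iter 3: z = -0.6377 + -0.1880i, |z|^2 = 0.4420
Iter 4: z = -0.3197 + 0.0808i, |z|^2 = 0.1088
Iter 5: z = -0.5953 + -0.2107i, |z|^2 = 0.3988
Iter 6: z = -0.3810 + 0.0918i, |z|^2 = 0.1536
Iter 7: z = -0.5543 + -0.2290i, |z|^2 = 0.3596
Iter 8: z = -0.4362 + 0.0948i, |z|^2 = 0.1993
Iter 9: z = -0.5097 + -0.2417i, |z|^2 = 0.3182
Iter 10: z = -0.4896 + 0.0874i, |z|^2 = 0.2474
Iter 11: z = -0.4589 + -0.2446i, |z|^2 = 0.2704
Iter 12: z = -0.5402 + 0.0655i, |z|^2 = 0.2961
Iter 13: z = -0.4035 + -0.2298i, |z|^2 = 0.2156
Iter 14: z = -0.5810 + 0.0264i, |z|^2 = 0.3383
Iter 15: z = -0.3541 + -0.1897i, |z|^2 = 0.1614
Iter 16: z = -0.6016 + -0.0247i, |z|^2 = 0.3625
Iter 17: z = -0.3297 + -0.1293i, |z|^2 = 0.1254
Iter 18: z = -0.5990 + -0.0737i, |z|^2 = 0.3642
Iter 19: z = -0.3376 + -0.0707i, |z|^2 = 0.1190
Iter 20: z = -0.5820 + -0.1113i, |z|^2 = 0.3511
Iter 21: z = -0.3647 + -0.0295i, |z|^2 = 0.1338
Iter 22: z = -0.5589 + -0.1375i, |z|^2 = 0.3313
Iter 23: z = -0.3975 + -0.0053i, |z|^2 = 0.1581
Did not escape in 24 iterations → in set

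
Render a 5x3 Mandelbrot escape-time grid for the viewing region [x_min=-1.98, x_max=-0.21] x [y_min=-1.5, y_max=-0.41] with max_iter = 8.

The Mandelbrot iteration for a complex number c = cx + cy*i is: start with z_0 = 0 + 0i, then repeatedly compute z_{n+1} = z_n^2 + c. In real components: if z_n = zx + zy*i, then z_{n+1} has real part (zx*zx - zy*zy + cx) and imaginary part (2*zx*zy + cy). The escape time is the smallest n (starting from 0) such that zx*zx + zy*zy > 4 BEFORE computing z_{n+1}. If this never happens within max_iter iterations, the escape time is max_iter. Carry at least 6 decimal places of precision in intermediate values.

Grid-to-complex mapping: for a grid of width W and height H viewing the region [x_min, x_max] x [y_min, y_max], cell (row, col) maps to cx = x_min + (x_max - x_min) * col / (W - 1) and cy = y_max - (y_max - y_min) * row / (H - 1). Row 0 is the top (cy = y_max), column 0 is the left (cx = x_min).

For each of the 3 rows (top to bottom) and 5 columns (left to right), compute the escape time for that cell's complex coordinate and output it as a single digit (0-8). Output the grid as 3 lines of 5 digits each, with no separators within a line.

Answer: 14688
13347
11222

Derivation:
(row=0, col=0): c = -1.9800 + -0.4100i → escape time 1
(row=0, col=1): c = -1.5375 + -0.4100i → escape time 4
(row=0, col=2): c = -1.0950 + -0.4100i → escape time 6
(row=0, col=3): c = -0.6525 + -0.4100i → escape time 8
(row=0, col=4): c = -0.2100 + -0.4100i → escape time 8
(row=1, col=0): c = -1.9800 + -0.9550i → escape time 1
(row=1, col=1): c = -1.5375 + -0.9550i → escape time 3
(row=1, col=2): c = -1.0950 + -0.9550i → escape time 3
(row=1, col=3): c = -0.6525 + -0.9550i → escape time 4
(row=1, col=4): c = -0.2100 + -0.9550i → escape time 7
(row=2, col=0): c = -1.9800 + -1.5000i → escape time 1
(row=2, col=1): c = -1.5375 + -1.5000i → escape time 1
(row=2, col=2): c = -1.0950 + -1.5000i → escape time 2
(row=2, col=3): c = -0.6525 + -1.5000i → escape time 2
(row=2, col=4): c = -0.2100 + -1.5000i → escape time 2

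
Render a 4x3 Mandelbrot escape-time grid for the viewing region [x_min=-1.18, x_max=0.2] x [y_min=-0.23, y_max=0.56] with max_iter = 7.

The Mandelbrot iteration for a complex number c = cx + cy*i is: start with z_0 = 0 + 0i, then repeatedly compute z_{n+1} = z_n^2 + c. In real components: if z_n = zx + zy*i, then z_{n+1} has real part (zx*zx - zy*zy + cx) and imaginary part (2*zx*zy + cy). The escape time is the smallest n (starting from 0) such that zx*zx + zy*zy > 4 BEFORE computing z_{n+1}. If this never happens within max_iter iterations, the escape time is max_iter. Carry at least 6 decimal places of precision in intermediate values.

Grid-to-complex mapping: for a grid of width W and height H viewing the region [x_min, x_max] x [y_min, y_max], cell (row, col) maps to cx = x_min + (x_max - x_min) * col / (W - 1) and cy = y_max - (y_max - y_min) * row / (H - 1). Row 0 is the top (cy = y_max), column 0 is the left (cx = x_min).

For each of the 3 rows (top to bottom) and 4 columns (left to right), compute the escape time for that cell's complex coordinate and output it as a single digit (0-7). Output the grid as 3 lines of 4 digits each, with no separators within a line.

Answer: 4677
7777
7777

Derivation:
(row=0, col=0): c = -1.1800 + 0.5600i → escape time 4
(row=0, col=1): c = -0.7200 + 0.5600i → escape time 6
(row=0, col=2): c = -0.2600 + 0.5600i → escape time 7
(row=0, col=3): c = 0.2000 + 0.5600i → escape time 7
(row=1, col=0): c = -1.1800 + 0.1650i → escape time 7
(row=1, col=1): c = -0.7200 + 0.1650i → escape time 7
(row=1, col=2): c = -0.2600 + 0.1650i → escape time 7
(row=1, col=3): c = 0.2000 + 0.1650i → escape time 7
(row=2, col=0): c = -1.1800 + -0.2300i → escape time 7
(row=2, col=1): c = -0.7200 + -0.2300i → escape time 7
(row=2, col=2): c = -0.2600 + -0.2300i → escape time 7
(row=2, col=3): c = 0.2000 + -0.2300i → escape time 7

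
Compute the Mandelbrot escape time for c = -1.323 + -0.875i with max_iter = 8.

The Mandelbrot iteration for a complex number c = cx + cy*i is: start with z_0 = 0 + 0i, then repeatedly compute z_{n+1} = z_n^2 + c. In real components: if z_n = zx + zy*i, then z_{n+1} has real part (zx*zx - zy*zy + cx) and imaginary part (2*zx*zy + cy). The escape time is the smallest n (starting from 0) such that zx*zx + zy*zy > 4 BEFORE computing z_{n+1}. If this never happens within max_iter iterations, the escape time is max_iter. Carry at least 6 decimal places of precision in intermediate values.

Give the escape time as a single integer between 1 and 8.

z_0 = 0 + 0i, c = -1.3230 + -0.8750i
Iter 1: z = -1.3230 + -0.8750i, |z|^2 = 2.5160
Iter 2: z = -0.3383 + 1.4402i, |z|^2 = 2.1888
Iter 3: z = -3.2829 + -1.8495i, |z|^2 = 14.1978
Escaped at iteration 3

Answer: 3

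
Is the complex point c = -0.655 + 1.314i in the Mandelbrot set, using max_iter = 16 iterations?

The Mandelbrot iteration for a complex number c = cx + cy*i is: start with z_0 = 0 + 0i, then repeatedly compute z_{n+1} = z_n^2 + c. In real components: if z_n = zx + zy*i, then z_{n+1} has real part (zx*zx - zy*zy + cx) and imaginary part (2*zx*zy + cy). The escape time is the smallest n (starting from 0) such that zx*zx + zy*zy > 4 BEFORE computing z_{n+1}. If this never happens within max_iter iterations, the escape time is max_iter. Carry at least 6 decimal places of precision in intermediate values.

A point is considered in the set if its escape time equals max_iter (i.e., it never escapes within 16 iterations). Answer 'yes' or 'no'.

Answer: no

Derivation:
z_0 = 0 + 0i, c = -0.6550 + 1.3140i
Iter 1: z = -0.6550 + 1.3140i, |z|^2 = 2.1556
Iter 2: z = -1.9526 + -0.4073i, |z|^2 = 3.9785
Iter 3: z = 2.9916 + 2.9047i, |z|^2 = 17.3871
Escaped at iteration 3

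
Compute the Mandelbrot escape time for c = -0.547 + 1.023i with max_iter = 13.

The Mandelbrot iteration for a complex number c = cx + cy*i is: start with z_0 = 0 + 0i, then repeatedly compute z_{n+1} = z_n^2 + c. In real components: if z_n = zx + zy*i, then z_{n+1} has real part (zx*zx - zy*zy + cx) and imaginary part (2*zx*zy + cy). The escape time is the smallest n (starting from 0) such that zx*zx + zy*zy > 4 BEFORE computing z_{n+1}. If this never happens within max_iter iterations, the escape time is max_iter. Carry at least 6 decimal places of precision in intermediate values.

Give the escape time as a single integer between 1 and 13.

Answer: 4

Derivation:
z_0 = 0 + 0i, c = -0.5470 + 1.0230i
Iter 1: z = -0.5470 + 1.0230i, |z|^2 = 1.3457
Iter 2: z = -1.2943 + -0.0962i, |z|^2 = 1.6845
Iter 3: z = 1.1190 + 1.2719i, |z|^2 = 2.8700
Iter 4: z = -0.9126 + 3.8696i, |z|^2 = 15.8068
Escaped at iteration 4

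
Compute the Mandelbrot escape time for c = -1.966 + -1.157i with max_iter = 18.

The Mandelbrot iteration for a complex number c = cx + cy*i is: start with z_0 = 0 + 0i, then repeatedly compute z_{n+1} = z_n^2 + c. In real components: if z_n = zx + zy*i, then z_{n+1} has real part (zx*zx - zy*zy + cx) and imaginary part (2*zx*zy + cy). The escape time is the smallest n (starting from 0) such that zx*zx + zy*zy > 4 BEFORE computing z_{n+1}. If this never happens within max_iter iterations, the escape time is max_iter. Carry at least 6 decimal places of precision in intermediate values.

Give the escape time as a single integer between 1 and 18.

z_0 = 0 + 0i, c = -1.9660 + -1.1570i
Iter 1: z = -1.9660 + -1.1570i, |z|^2 = 5.2038
Escaped at iteration 1

Answer: 1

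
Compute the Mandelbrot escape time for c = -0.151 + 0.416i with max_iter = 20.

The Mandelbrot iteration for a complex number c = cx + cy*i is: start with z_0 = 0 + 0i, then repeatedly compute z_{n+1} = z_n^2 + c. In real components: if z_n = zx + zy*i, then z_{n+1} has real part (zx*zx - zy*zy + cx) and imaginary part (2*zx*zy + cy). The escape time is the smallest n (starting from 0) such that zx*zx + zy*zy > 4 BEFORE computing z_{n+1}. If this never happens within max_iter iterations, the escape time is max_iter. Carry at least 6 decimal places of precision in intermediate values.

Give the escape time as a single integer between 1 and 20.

z_0 = 0 + 0i, c = -0.1510 + 0.4160i
Iter 1: z = -0.1510 + 0.4160i, |z|^2 = 0.1959
Iter 2: z = -0.3013 + 0.2904i, |z|^2 = 0.1751
Iter 3: z = -0.1446 + 0.2411i, |z|^2 = 0.0790
Iter 4: z = -0.1882 + 0.3463i, |z|^2 = 0.1554
Iter 5: z = -0.2355 + 0.2856i, |z|^2 = 0.1371
Iter 6: z = -0.1771 + 0.2815i, |z|^2 = 0.1106
Iter 7: z = -0.1988 + 0.3163i, |z|^2 = 0.1396
Iter 8: z = -0.2115 + 0.2902i, |z|^2 = 0.1290
Iter 9: z = -0.1905 + 0.2932i, |z|^2 = 0.1223
Iter 10: z = -0.2007 + 0.3043i, |z|^2 = 0.1329
Iter 11: z = -0.2033 + 0.2939i, |z|^2 = 0.1277
Iter 12: z = -0.1960 + 0.2965i, |z|^2 = 0.1263
Iter 13: z = -0.2005 + 0.2998i, |z|^2 = 0.1301
Iter 14: z = -0.2007 + 0.2958i, |z|^2 = 0.1278
Iter 15: z = -0.1982 + 0.2973i, |z|^2 = 0.1277
Iter 16: z = -0.2001 + 0.2981i, |z|^2 = 0.1289
Iter 17: z = -0.1998 + 0.2967i, |z|^2 = 0.1280
Iter 18: z = -0.1991 + 0.2974i, |z|^2 = 0.1281
Iter 19: z = -0.1998 + 0.2976i, |z|^2 = 0.1285

Answer: 20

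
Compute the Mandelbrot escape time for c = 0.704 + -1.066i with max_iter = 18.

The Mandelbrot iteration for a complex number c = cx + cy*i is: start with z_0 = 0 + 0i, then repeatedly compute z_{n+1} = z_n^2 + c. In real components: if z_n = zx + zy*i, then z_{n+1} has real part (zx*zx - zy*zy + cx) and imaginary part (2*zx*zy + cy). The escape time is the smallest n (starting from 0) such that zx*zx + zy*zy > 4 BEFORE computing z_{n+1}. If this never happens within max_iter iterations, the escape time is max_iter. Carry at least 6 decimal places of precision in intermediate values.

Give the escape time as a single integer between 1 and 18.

Answer: 2

Derivation:
z_0 = 0 + 0i, c = 0.7040 + -1.0660i
Iter 1: z = 0.7040 + -1.0660i, |z|^2 = 1.6320
Iter 2: z = 0.0633 + -2.5669i, |z|^2 = 6.5931
Escaped at iteration 2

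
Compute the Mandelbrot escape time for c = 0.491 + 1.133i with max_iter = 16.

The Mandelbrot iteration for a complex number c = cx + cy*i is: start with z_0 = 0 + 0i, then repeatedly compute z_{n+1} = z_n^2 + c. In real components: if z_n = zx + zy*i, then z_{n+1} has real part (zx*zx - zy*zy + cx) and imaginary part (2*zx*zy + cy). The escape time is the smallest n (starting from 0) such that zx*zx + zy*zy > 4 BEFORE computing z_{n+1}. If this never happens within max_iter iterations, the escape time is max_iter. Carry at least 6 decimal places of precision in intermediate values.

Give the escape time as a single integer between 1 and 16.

Answer: 2

Derivation:
z_0 = 0 + 0i, c = 0.4910 + 1.1330i
Iter 1: z = 0.4910 + 1.1330i, |z|^2 = 1.5248
Iter 2: z = -0.5516 + 2.2456i, |z|^2 = 5.3470
Escaped at iteration 2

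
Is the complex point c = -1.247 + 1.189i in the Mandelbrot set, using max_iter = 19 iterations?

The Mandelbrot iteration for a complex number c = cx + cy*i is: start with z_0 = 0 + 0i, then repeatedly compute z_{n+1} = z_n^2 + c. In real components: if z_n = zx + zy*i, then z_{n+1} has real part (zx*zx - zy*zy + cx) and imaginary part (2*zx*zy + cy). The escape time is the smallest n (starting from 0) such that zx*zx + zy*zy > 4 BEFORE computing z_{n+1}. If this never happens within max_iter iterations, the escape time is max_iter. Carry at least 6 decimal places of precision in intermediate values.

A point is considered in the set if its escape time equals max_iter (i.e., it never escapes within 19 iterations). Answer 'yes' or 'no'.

z_0 = 0 + 0i, c = -1.2470 + 1.1890i
Iter 1: z = -1.2470 + 1.1890i, |z|^2 = 2.9687
Iter 2: z = -1.1057 + -1.7764i, |z|^2 = 4.3781
Escaped at iteration 2

Answer: no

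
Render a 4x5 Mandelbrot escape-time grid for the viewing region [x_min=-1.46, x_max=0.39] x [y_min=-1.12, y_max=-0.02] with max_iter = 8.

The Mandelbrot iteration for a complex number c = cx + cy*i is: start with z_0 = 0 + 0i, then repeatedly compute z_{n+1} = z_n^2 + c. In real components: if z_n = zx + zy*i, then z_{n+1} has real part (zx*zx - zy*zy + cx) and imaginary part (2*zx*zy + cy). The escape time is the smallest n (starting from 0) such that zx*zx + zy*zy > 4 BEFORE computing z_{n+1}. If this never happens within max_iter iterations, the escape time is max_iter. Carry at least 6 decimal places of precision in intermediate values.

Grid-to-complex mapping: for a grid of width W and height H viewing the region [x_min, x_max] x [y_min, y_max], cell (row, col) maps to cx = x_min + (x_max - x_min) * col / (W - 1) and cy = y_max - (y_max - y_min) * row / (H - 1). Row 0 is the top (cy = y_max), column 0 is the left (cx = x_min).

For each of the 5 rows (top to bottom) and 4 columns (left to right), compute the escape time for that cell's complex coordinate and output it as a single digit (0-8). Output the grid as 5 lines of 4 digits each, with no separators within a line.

Answer: 8887
5888
3588
3484
2372

Derivation:
(row=0, col=0): c = -1.4600 + -0.0200i → escape time 8
(row=0, col=1): c = -0.8433 + -0.0200i → escape time 8
(row=0, col=2): c = -0.2267 + -0.0200i → escape time 8
(row=0, col=3): c = 0.3900 + -0.0200i → escape time 7
(row=1, col=0): c = -1.4600 + -0.2950i → escape time 5
(row=1, col=1): c = -0.8433 + -0.2950i → escape time 8
(row=1, col=2): c = -0.2267 + -0.2950i → escape time 8
(row=1, col=3): c = 0.3900 + -0.2950i → escape time 8
(row=2, col=0): c = -1.4600 + -0.5700i → escape time 3
(row=2, col=1): c = -0.8433 + -0.5700i → escape time 5
(row=2, col=2): c = -0.2267 + -0.5700i → escape time 8
(row=2, col=3): c = 0.3900 + -0.5700i → escape time 8
(row=3, col=0): c = -1.4600 + -0.8450i → escape time 3
(row=3, col=1): c = -0.8433 + -0.8450i → escape time 4
(row=3, col=2): c = -0.2267 + -0.8450i → escape time 8
(row=3, col=3): c = 0.3900 + -0.8450i → escape time 4
(row=4, col=0): c = -1.4600 + -1.1200i → escape time 2
(row=4, col=1): c = -0.8433 + -1.1200i → escape time 3
(row=4, col=2): c = -0.2267 + -1.1200i → escape time 7
(row=4, col=3): c = 0.3900 + -1.1200i → escape time 2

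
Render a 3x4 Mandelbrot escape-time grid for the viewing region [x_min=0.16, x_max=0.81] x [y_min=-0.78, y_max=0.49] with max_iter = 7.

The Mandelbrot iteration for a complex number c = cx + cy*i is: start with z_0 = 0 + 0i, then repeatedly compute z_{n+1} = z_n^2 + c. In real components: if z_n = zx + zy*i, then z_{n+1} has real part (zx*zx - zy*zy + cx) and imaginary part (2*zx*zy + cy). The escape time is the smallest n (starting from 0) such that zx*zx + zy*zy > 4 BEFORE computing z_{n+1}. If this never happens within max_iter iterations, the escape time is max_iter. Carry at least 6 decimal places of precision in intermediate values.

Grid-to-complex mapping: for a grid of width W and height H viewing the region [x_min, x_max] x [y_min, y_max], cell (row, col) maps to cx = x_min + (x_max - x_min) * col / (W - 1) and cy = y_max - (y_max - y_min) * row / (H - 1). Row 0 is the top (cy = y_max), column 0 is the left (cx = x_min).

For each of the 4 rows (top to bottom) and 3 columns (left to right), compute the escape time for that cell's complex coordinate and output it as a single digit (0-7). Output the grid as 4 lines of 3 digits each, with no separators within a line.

(row=0, col=0): c = 0.1600 + 0.4900i → escape time 7
(row=0, col=1): c = 0.4850 + 0.4900i → escape time 5
(row=0, col=2): c = 0.8100 + 0.4900i → escape time 3
(row=1, col=0): c = 0.1600 + 0.0667i → escape time 7
(row=1, col=1): c = 0.4850 + 0.0667i → escape time 5
(row=1, col=2): c = 0.8100 + 0.0667i → escape time 3
(row=2, col=0): c = 0.1600 + -0.3567i → escape time 7
(row=2, col=1): c = 0.4850 + -0.3567i → escape time 6
(row=2, col=2): c = 0.8100 + -0.3567i → escape time 3
(row=3, col=0): c = 0.1600 + -0.7800i → escape time 5
(row=3, col=1): c = 0.4850 + -0.7800i → escape time 3
(row=3, col=2): c = 0.8100 + -0.7800i → escape time 2

Answer: 753
753
763
532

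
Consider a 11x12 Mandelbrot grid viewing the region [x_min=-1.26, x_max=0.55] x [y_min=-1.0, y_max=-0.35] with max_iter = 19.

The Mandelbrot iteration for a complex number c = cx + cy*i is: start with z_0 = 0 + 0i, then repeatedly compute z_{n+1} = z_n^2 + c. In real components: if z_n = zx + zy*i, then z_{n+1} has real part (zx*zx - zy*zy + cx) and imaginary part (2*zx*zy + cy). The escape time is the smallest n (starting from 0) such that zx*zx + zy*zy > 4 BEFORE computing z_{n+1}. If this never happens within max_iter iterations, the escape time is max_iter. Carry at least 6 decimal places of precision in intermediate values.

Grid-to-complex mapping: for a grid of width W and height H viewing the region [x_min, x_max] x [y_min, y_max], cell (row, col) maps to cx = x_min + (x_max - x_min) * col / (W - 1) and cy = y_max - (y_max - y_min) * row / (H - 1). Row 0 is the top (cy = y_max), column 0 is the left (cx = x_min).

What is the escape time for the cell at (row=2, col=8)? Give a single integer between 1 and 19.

Answer: 19

Derivation:
z_0 = 0 + 0i, c = 0.1880 + -0.4682i
Iter 1: z = 0.1880 + -0.4682i, |z|^2 = 0.2545
Iter 2: z = 0.0041 + -0.6442i, |z|^2 = 0.4150
Iter 3: z = -0.2270 + -0.4735i, |z|^2 = 0.2758
Iter 4: z = 0.0153 + -0.2532i, |z|^2 = 0.0643
Iter 5: z = 0.1241 + -0.4759i, |z|^2 = 0.2419
Iter 6: z = -0.0231 + -0.5863i, |z|^2 = 0.3443
Iter 7: z = -0.1552 + -0.4411i, |z|^2 = 0.2187
Iter 8: z = 0.0175 + -0.3312i, |z|^2 = 0.1100
Iter 9: z = 0.0786 + -0.4798i, |z|^2 = 0.2364
Iter 10: z = -0.0360 + -0.5436i, |z|^2 = 0.2968
Iter 11: z = -0.1062 + -0.4290i, |z|^2 = 0.1953
Iter 12: z = 0.0152 + -0.3771i, |z|^2 = 0.1424
Iter 13: z = 0.0461 + -0.4797i, |z|^2 = 0.2322
Iter 14: z = -0.0400 + -0.5124i, |z|^2 = 0.2641
Iter 15: z = -0.0729 + -0.4272i, |z|^2 = 0.1878
Iter 16: z = 0.0108 + -0.4059i, |z|^2 = 0.1648
Iter 17: z = 0.0234 + -0.4769i, |z|^2 = 0.2280
Iter 18: z = -0.0389 + -0.4905i, |z|^2 = 0.2421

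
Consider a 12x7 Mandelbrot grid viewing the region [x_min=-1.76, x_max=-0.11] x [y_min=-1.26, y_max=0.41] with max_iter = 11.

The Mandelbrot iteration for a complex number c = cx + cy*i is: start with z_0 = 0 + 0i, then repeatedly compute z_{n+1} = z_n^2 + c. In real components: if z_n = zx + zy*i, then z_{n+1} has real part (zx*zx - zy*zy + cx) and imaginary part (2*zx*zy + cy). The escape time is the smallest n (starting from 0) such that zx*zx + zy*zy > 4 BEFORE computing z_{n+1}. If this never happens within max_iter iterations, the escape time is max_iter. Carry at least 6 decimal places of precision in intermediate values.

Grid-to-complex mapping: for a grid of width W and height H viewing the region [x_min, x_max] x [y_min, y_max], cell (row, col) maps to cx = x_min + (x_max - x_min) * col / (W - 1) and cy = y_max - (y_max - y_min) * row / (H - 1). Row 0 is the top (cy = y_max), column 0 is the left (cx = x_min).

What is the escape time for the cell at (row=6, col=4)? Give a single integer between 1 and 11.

Answer: 2

Derivation:
z_0 = 0 + 0i, c = -1.1600 + -1.2600i
Iter 1: z = -1.1600 + -1.2600i, |z|^2 = 2.9332
Iter 2: z = -1.4020 + 1.6632i, |z|^2 = 4.7318
Escaped at iteration 2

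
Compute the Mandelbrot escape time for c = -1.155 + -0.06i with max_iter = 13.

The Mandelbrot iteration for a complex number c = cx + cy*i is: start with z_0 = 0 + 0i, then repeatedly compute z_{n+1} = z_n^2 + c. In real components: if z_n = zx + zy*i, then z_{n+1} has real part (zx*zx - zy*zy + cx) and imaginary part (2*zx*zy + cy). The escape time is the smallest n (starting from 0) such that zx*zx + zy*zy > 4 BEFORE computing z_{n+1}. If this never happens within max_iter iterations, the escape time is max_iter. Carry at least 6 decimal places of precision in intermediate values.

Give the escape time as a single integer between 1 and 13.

Answer: 13

Derivation:
z_0 = 0 + 0i, c = -1.1550 + -0.0600i
Iter 1: z = -1.1550 + -0.0600i, |z|^2 = 1.3376
Iter 2: z = 0.1754 + 0.0786i, |z|^2 = 0.0370
Iter 3: z = -1.1304 + -0.0324i, |z|^2 = 1.2789
Iter 4: z = 0.1218 + 0.0133i, |z|^2 = 0.0150
Iter 5: z = -1.1404 + -0.0568i, |z|^2 = 1.3036
Iter 6: z = 0.1422 + 0.0695i, |z|^2 = 0.0250
Iter 7: z = -1.1396 + -0.0403i, |z|^2 = 1.3003
Iter 8: z = 0.1421 + 0.0317i, |z|^2 = 0.0212
Iter 9: z = -1.1358 + -0.0510i, |z|^2 = 1.2927
Iter 10: z = 0.1325 + 0.0558i, |z|^2 = 0.0207
Iter 11: z = -1.1406 + -0.0452i, |z|^2 = 1.3029
Iter 12: z = 0.1438 + 0.0431i, |z|^2 = 0.0226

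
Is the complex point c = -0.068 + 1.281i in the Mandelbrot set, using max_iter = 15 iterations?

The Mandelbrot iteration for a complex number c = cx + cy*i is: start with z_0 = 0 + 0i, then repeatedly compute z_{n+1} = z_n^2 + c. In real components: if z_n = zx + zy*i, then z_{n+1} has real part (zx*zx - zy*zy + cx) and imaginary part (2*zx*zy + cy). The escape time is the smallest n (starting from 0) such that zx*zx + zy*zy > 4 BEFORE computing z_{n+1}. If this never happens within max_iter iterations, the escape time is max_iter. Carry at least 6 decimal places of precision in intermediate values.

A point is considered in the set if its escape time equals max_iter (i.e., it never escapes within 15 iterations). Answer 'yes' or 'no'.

Answer: no

Derivation:
z_0 = 0 + 0i, c = -0.0680 + 1.2810i
Iter 1: z = -0.0680 + 1.2810i, |z|^2 = 1.6456
Iter 2: z = -1.7043 + 1.1068i, |z|^2 = 4.1297
Escaped at iteration 2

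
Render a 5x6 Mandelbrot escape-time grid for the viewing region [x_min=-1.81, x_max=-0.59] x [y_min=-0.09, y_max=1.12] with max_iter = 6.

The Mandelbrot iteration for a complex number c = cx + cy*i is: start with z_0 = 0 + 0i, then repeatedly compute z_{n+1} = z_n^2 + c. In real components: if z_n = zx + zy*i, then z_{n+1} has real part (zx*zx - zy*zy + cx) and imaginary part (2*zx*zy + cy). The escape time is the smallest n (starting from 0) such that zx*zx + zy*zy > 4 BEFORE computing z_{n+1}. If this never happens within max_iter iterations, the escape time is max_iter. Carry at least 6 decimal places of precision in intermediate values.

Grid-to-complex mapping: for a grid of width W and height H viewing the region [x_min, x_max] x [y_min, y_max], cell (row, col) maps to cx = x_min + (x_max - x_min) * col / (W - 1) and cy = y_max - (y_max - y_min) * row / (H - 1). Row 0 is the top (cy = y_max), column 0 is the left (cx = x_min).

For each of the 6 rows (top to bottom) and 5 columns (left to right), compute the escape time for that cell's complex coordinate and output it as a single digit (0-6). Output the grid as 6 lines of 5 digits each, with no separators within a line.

Answer: 12333
13334
33356
34666
46666
46666

Derivation:
(row=0, col=0): c = -1.8100 + 1.1200i → escape time 1
(row=0, col=1): c = -1.5050 + 1.1200i → escape time 2
(row=0, col=2): c = -1.2000 + 1.1200i → escape time 3
(row=0, col=3): c = -0.8950 + 1.1200i → escape time 3
(row=0, col=4): c = -0.5900 + 1.1200i → escape time 3
(row=1, col=0): c = -1.8100 + 0.8780i → escape time 1
(row=1, col=1): c = -1.5050 + 0.8780i → escape time 3
(row=1, col=2): c = -1.2000 + 0.8780i → escape time 3
(row=1, col=3): c = -0.8950 + 0.8780i → escape time 3
(row=1, col=4): c = -0.5900 + 0.8780i → escape time 4
(row=2, col=0): c = -1.8100 + 0.6360i → escape time 3
(row=2, col=1): c = -1.5050 + 0.6360i → escape time 3
(row=2, col=2): c = -1.2000 + 0.6360i → escape time 3
(row=2, col=3): c = -0.8950 + 0.6360i → escape time 5
(row=2, col=4): c = -0.5900 + 0.6360i → escape time 6
(row=3, col=0): c = -1.8100 + 0.3940i → escape time 3
(row=3, col=1): c = -1.5050 + 0.3940i → escape time 4
(row=3, col=2): c = -1.2000 + 0.3940i → escape time 6
(row=3, col=3): c = -0.8950 + 0.3940i → escape time 6
(row=3, col=4): c = -0.5900 + 0.3940i → escape time 6
(row=4, col=0): c = -1.8100 + 0.1520i → escape time 4
(row=4, col=1): c = -1.5050 + 0.1520i → escape time 6
(row=4, col=2): c = -1.2000 + 0.1520i → escape time 6
(row=4, col=3): c = -0.8950 + 0.1520i → escape time 6
(row=4, col=4): c = -0.5900 + 0.1520i → escape time 6
(row=5, col=0): c = -1.8100 + -0.0900i → escape time 4
(row=5, col=1): c = -1.5050 + -0.0900i → escape time 6
(row=5, col=2): c = -1.2000 + -0.0900i → escape time 6
(row=5, col=3): c = -0.8950 + -0.0900i → escape time 6
(row=5, col=4): c = -0.5900 + -0.0900i → escape time 6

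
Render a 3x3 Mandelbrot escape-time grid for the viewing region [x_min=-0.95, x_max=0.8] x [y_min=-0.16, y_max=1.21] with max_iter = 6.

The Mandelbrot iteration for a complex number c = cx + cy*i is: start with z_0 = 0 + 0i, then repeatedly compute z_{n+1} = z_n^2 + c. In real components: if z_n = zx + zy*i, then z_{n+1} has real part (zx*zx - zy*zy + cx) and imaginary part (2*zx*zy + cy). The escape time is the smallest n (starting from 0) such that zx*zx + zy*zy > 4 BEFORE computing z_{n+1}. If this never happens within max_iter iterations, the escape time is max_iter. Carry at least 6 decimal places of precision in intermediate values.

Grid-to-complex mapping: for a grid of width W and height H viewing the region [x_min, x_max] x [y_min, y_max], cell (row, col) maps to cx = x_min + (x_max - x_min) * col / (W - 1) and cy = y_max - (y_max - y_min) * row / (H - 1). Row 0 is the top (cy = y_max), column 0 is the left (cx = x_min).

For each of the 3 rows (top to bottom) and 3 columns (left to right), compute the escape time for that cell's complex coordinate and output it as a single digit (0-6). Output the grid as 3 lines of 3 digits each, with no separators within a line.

(row=0, col=0): c = -0.9500 + 1.2100i → escape time 3
(row=0, col=1): c = -0.0750 + 1.2100i → escape time 3
(row=0, col=2): c = 0.8000 + 1.2100i → escape time 2
(row=1, col=0): c = -0.9500 + 0.5250i → escape time 5
(row=1, col=1): c = -0.0750 + 0.5250i → escape time 6
(row=1, col=2): c = 0.8000 + 0.5250i → escape time 3
(row=2, col=0): c = -0.9500 + -0.1600i → escape time 6
(row=2, col=1): c = -0.0750 + -0.1600i → escape time 6
(row=2, col=2): c = 0.8000 + -0.1600i → escape time 3

Answer: 332
563
663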